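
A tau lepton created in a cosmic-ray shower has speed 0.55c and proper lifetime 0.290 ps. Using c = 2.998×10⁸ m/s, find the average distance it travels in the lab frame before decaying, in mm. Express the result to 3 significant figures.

γ = 1/√(1 − β²) = 1/√(1 − 0.3025) = 1/√0.6975 = 1/0.835165 = 1.1974.
Lab-frame lifetime: Δt = γτ = 1.1974 × 0.290 ps = 0.34725 ps.
Distance: d = vΔt = 0.55 × 2.998×10⁸ m/s × 3.4725×10^-13 s = 5.73×10^-5 m = 0.0573 mm.

0.0573 mm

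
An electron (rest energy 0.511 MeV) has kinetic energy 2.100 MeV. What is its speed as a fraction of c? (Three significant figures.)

0.981c

γ = 1 + K/(mc²) = 1 + 2.100/0.511 = 5.1096.
β = √(1 − 1/γ²) = √(1 − 0.0383024) = √0.9616976 = 0.981.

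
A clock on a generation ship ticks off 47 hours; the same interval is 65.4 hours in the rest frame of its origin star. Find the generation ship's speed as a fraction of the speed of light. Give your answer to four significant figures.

γ = Δt/Δτ = 65.4/47 = 1.3915.
β = √(1 − 1/γ²) = √(1 − 0.516456) = √0.483544 = 0.6954.

0.6954c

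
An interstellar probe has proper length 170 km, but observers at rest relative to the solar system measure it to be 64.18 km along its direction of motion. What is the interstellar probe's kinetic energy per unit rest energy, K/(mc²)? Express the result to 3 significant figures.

γ = L₀/L = 170/64.18 = 2.6488.
Since K = (γ−1)mc², K/(mc²) = 2.6488 − 1 = 1.65.

1.65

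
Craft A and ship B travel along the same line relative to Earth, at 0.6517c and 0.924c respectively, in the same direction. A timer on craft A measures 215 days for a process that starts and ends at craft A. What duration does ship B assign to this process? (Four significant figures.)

294.9 days

Speed of craft A in ship B's frame: u = (v_A − v_B)/(1 − v_A v_B/c²) = (0.6517 − 0.924)/(1 − 0.6517×0.924) = −0.2723/0.3978292 = −0.68446; |u| = 0.68446c.
At |u| = 0.68446c, γ = (1 − 0.468485)^(−1/2) = 1.3716.
Craft A's interval is proper; time dilation gives Δt_B = γΔτ = 1.3716 × 215 days = 294.9 days.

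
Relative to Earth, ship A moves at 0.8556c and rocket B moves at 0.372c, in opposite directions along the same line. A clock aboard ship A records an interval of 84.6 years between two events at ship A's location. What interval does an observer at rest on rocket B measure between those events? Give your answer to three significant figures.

232 years

The velocity of ship A relative to rocket B is (0.8556 + 0.372)c / (1 + 0.8556×0.372) = 0.93121c; relative speed 0.93121c.
γ for this relative speed: γ = 1/√(1 − 0.867152) = 2.7436.
Ship A's interval is proper; time dilation gives Δt_B = γΔτ = 2.7436 × 84.6 years = 232 years.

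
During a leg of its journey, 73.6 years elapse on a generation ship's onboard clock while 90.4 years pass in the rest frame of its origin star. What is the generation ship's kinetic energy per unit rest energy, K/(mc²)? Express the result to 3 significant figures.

0.228

γ = Δt/Δτ = 90.4/73.6 = 1.22826.
Since K = (γ−1)mc², K/(mc²) = 1.22826 − 1 = 0.228.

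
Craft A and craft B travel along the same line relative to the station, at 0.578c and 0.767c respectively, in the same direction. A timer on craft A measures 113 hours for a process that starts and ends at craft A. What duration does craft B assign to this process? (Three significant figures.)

120 hours

The velocity of craft A relative to craft B is (0.578 − 0.767)c / (1 − 0.578×0.767) = −0.33952c; relative speed 0.33952c.
At |u| = 0.33952c, γ = (1 − 0.115274)^(−1/2) = 1.0632.
The clock on craft A records proper time, so craft B measures Δt = γΔτ = 1.0632 × 113 = 120 hours.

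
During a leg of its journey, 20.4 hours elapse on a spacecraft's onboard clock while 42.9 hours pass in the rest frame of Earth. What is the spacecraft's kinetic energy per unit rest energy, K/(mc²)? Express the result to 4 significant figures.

From Δt = γΔτ: γ = 42.9/20.4 = 2.10294.
K/(mc²) = γ − 1 = 2.10294 − 1 = 1.103.

1.103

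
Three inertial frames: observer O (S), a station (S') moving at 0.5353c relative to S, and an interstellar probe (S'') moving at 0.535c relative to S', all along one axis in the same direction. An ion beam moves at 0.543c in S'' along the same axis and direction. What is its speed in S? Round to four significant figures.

0.9471c

Compose velocities in two stages. Stage 1 (into S'): u₁ = (0.543+0.535)/(1+0.543×0.535) = 0.83533.
Stage 2 (into S): u = (0.83533+0.5353)/(1+0.83533×0.5353) = 0.94712, so the speed is 0.9471c.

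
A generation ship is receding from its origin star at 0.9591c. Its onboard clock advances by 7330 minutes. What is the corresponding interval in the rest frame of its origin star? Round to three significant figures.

With β = 0.9591, γ = 1/√(1 − 0.9591²) = 1/√0.08012719 = 3.5327.
The onboard clock measures proper time, so the interval in the rest frame of its origin star is dilated: Δt = γ·Δτ = 3.5327 × 7330 minutes = 25900 minutes.

25900 minutes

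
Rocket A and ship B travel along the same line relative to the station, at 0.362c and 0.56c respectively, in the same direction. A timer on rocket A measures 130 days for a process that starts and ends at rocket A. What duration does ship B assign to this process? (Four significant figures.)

134.2 days

The velocity of rocket A relative to ship B is (0.362 − 0.56)c / (1 − 0.362×0.56) = −0.24834c; relative speed 0.24834c.
At |u| = 0.24834c, γ = (1 − 0.0616728)^(−1/2) = 1.0323.
Rocket A's interval is proper; time dilation gives Δt_B = γΔτ = 1.0323 × 130 days = 134.2 days.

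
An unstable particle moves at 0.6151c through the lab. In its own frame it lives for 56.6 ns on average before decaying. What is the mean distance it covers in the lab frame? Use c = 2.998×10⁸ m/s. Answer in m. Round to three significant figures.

β² = 0.37834801, so γ = 1/√0.62165199 = 1.2683.
Lab-frame lifetime: Δt = γτ = 1.2683 × 56.6 ns = 71.786 ns.
Distance: d = vΔt = 0.6151 × 2.998×10⁸ m/s × 7.1786×10^-8 s = 13.2 m.

13.2 m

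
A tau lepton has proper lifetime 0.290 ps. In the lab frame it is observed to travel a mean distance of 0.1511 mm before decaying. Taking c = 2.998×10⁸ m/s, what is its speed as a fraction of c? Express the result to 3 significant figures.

Lab distance = (lab lifetime)·v = γτ·βc, so βγ = d/(cτ) = 1.511×10^-4/(2.998×10⁸ × 2.900×10^-13) = 1.7379.
With βγ = 1.7379: γ² = 1 + (βγ)² = 4.0203, and β = (βγ)/γ = 1.7379/2.00507 = 0.867.

0.867c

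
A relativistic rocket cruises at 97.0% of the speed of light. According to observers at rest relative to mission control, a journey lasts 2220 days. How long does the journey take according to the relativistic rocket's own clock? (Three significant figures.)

540 days

Lorentz factor: γ = (1 − 0.9409)^(−1/2) = 4.1135.
The relativistic rocket's clock runs slow as seen from mission control, so Δτ = Δt/γ = 2220/4.1135 = 540 days.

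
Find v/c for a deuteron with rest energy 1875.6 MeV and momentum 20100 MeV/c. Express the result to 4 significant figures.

0.9957

βγ = pc/(mc²) = 20100/1875.6 = 10.717.
Since γ² = 1 + (βγ)² = 115.854, γ = √115.854 = 10.7635, and β = (βγ)/γ = 10.717/10.7635 = 0.9957.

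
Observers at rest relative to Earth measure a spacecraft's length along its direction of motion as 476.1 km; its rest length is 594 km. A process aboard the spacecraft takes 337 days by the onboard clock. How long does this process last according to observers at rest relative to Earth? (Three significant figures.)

γ = L₀/L = 594/476.1 = 1.24764.
Δt = γΔτ = 1.24764 × 337 = 420 days.

420 days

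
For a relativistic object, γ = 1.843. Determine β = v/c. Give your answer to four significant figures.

0.8400

β = √(1 − 1/γ²) = √(1 − 1/3.396649) = √0.705592 = 0.8400.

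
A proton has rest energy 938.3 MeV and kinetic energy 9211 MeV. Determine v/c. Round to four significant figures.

K = (γ−1)mc², so γ = 1 + 9211/938.3 = 10.817.
Then v/c = √(1 − γ⁻²) = √(1 − 0.00854646) = √0.99145354 = 0.9957.

0.9957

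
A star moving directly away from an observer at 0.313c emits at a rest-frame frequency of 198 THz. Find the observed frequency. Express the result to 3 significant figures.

Relativistic Doppler (source moving away): f_obs = f_src · √((1−β)/(1+β)).
With β = 0.313: factor = √(0.687/1.313) = 0.72335.
f_obs = 198 × 0.72335 = 143 THz.

143 THz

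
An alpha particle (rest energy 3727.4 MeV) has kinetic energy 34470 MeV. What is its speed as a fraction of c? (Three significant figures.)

K = (γ−1)mc², so γ = 1 + 34470/3727.4 = 10.248.
Then v/c = √(1 − γ⁻²) = √(1 − 0.00952186) = √0.99047814 = 0.995.

0.995c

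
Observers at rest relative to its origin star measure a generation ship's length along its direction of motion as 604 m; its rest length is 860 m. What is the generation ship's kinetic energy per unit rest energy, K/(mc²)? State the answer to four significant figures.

From L = L₀/γ: γ = 860/604 = 1.42384.
Since K = (γ−1)mc², K/(mc²) = 1.42384 − 1 = 0.4238.

0.4238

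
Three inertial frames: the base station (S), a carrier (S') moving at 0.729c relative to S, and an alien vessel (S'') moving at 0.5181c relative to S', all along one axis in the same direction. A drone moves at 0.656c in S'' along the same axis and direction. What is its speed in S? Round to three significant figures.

0.980c

First combine the drone and alien vessel (S''→S'): u₁ = (0.656 + 0.5181)/(1 + 0.656×0.5181) = 1.1741/1.3398736 = 0.87628.
Then combine with the carrier (S'→S): u = (0.87628 + 0.729)/(1 + 0.87628×0.729) = 1.60528/1.63880812 = 0.97954.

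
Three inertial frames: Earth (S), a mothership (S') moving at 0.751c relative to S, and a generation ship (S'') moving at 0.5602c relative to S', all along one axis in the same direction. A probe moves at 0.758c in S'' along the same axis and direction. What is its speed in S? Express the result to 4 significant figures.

Compose velocities in two stages. Stage 1 (into S'): u₁ = (0.758+0.5602)/(1+0.758×0.5602) = 0.92529.
Stage 2 (into S): u = (0.92529+0.751)/(1+0.92529×0.751) = 0.98902, so the speed is 0.9890c.

0.9890c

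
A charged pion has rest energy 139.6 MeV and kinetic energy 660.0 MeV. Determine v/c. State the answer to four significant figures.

0.9846

γ = 1 + K/(mc²) = 1 + 660.0/139.6 = 5.7278.
β = √(1 − 1/γ²) = √(1 − 0.0304807) = √0.9695193 = 0.9846.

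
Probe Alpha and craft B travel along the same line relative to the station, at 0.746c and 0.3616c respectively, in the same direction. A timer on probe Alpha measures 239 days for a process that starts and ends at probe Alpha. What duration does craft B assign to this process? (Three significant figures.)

Transform probe Alpha's velocity into craft B's frame: (0.746 − 0.3616)/(1 − 0.746·0.3616) = 0.3844/0.7302464, so the relative speed is 0.5264c.
At |u| = 0.5264c, γ = (1 − 0.277097)^(−1/2) = 1.1761.
Probe Alpha's interval is proper; time dilation gives Δt_B = γΔτ = 1.1761 × 239 days = 281 days.

281 days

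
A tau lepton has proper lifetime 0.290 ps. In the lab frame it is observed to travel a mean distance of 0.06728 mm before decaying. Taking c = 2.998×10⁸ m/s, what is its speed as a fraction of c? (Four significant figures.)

Let x = d/(cτ) = 6.728×10^-5 m / (2.998×10⁸ m/s × 2.900×10^-13 s) = 0.77385. Since d = βγcτ, x = βγ = β/√(1−β²).
Solving: β² = x²/(1+x²) = 0.598844/1.598844 = 0.374548, so β = 0.6120.

0.6120c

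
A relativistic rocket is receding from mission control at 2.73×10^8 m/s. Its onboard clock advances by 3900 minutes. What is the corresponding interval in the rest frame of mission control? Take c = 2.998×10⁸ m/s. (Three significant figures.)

9440 minutes

β = v/c = (2.73×10^8 m/s)/(2.998×10⁸ m/s) = 0.910607.
With β = 0.910607, γ = 1/√(1 − 0.910607²) = 1/√0.1707949 = 2.4197.
Time dilation: Δt = γ·Δτ = 2.4197 × 3900 = 9440 minutes.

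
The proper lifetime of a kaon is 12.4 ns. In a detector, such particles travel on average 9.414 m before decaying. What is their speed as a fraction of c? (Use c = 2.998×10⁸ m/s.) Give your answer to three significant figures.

Let x = d/(cτ) = 9.414 m / (2.998×10⁸ m/s × 1.240×10^-8 s) = 2.5323. Since d = βγcτ, x = βγ = β/√(1−β²).
Solving: β² = x²/(1+x²) = 6.41254/7.41254 = 0.865093, so β = 0.930.

0.930c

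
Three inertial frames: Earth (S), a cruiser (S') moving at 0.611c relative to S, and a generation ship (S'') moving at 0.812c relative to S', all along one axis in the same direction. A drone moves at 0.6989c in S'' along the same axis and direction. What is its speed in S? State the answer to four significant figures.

Compose velocities in two stages. Stage 1 (into S'): u₁ = (0.6989+0.812)/(1+0.6989×0.812) = 0.96389.
Stage 2 (into S): u = (0.96389+0.611)/(1+0.96389×0.611) = 0.99116, so the speed is 0.9912c.

0.9912c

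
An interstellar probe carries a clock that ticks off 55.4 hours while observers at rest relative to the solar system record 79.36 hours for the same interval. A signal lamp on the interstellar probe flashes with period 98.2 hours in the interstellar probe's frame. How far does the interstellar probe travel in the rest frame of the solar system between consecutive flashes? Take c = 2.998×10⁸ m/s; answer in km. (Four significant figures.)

From Δt = γΔτ: γ = 79.36/55.4 = 1.43249.
β = √(1 − 1/γ²) = 0.71601. Lab-frame period = γτ = 1.43249×98.2 hours = 140.67 hours. Distance = βc × γτ = 0.71601 × 2.998×10⁸ m/s × 506412 s = 1.0871×10^14 m = 1.087×10^11 km.

1.087×10^11 km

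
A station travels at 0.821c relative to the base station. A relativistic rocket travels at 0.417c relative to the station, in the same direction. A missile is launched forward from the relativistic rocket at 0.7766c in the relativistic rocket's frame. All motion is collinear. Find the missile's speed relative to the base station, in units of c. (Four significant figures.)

0.9899c

Compose velocities in two stages. Stage 1 (into S'): u₁ = (0.7766+0.417)/(1+0.7766×0.417) = 0.90162.
Stage 2 (into S): u = (0.90162+0.821)/(1+0.90162×0.821) = 0.98988, so the speed is 0.9899c.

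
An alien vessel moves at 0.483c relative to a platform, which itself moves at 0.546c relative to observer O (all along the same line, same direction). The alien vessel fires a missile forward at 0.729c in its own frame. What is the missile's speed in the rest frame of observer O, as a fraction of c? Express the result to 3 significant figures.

First combine the missile and alien vessel (S''→S'): u₁ = (0.729 + 0.483)/(1 + 0.729×0.483) = 1.212/1.352107 = 0.89638.
Then combine with the platform (S'→S): u = (0.89638 + 0.546)/(1 + 0.89638×0.546) = 1.44238/1.48942348 = 0.96841.

0.968c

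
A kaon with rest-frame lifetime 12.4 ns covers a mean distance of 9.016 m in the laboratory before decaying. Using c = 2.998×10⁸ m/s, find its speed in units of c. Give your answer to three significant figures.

0.924c

Let x = d/(cτ) = 9.016 m / (2.998×10⁸ m/s × 1.240×10^-8 s) = 2.4253. Since d = βγcτ, x = βγ = β/√(1−β²).
Solving: β² = x²/(1+x²) = 5.88208/6.88208 = 0.854695, so β = 0.924.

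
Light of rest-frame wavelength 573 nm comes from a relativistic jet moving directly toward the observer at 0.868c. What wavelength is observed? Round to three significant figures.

Relativistic Doppler for wavelength: λ_obs = λ_src · √((1−β)/(1+β)).
With β = 0.868: factor = √(0.132/1.868) = 0.26583.
λ_obs = 573 × 0.26583 = 152 nm.

152 nm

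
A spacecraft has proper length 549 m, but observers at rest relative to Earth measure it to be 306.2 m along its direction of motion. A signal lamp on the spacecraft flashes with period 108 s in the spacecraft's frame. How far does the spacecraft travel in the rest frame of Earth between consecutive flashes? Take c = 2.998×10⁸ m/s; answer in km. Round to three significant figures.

γ = L₀/L = 549/306.2 = 1.79295.
β = √(1 − 1/γ²) = 0.83002. Lab-frame period = γτ = 1.79295×108 s = 193.64 s. Distance = βc × γτ = 0.83002 × 2.998×10⁸ m/s × 193.64 s = 4.8185×10^10 m = 4.82×10^7 km.

4.82×10^7 km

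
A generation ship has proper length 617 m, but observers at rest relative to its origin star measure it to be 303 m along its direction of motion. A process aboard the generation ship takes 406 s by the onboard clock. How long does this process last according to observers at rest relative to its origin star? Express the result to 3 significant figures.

827 s

Length contraction gives γ = L₀/L = 617/303 = 2.0363.
The same γ dilates the second interval: 2.0363 × 406 s = 827 s.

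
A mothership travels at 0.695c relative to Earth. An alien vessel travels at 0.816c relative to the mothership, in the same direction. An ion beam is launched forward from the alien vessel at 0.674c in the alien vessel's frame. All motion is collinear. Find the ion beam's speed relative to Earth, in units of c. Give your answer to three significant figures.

0.993c

Apply u = (u'+v)/(1+u'v) twice. Ion beam in the mothership frame: (0.674+0.816)/(1+0.674·0.816) = 1.49/1.549984 = 0.9613c.
That velocity, transformed to the rest frame of Earth: (0.9613+0.695)/(1+0.9613·0.695) = 1.6563/1.6681035 = 0.99292c.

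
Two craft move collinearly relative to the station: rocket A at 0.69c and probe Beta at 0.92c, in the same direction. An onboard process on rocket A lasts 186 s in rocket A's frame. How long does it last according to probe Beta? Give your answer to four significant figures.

239.5 s

Transform rocket A's velocity into probe Beta's frame: (0.69 − 0.92)/(1 − 0.69·0.92) = −0.23/0.3652, so the relative speed is 0.62979c.
γ for this relative speed: γ = 1/√(1 − 0.396635) = 1.2874.
The clock on rocket A records proper time, so probe Beta measures Δt = γΔτ = 1.2874 × 186 = 239.5 s.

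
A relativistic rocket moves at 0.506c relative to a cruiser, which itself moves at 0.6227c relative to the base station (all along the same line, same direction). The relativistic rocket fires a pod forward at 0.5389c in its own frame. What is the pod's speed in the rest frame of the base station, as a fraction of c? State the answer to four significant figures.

0.9553c

First combine the pod and relativistic rocket (S''→S'): u₁ = (0.5389 + 0.506)/(1 + 0.5389×0.506) = 1.0449/1.2726834 = 0.82102.
Then combine with the cruiser (S'→S): u = (0.82102 + 0.6227)/(1 + 0.82102×0.6227) = 1.44372/1.511249154 = 0.95532.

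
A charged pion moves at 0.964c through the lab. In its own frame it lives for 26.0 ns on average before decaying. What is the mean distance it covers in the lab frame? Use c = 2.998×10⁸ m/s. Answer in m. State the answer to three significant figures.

28.3 m

β² = 0.929296, so γ = 1/√0.070704 = 3.7608.
Lab-frame lifetime: Δt = γτ = 3.7608 × 26.0 ns = 97.781 ns.
Distance: d = vΔt = 0.964 × 2.998×10⁸ m/s × 9.7781×10^-8 s = 28.3 m.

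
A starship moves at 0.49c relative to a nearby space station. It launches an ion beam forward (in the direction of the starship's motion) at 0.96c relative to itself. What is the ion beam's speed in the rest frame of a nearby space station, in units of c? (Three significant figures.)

In units of c, u = (u' + v)/(1 + u'v) with u' = 0.96 and v = 0.49.
Numerator: 0.96 + 0.49 = 1.45. Denominator: 1 + (0.96)(0.49) = 1.4704.
u = 1.45/1.4704 = 0.98613, so the speed is 0.986c.

0.986c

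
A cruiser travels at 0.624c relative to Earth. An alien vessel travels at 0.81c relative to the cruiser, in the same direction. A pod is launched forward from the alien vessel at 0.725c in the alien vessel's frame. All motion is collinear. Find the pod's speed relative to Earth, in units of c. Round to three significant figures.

Compose velocities in two stages. Stage 1 (into S'): u₁ = (0.725+0.81)/(1+0.725×0.81) = 0.96708.
Stage 2 (into S): u = (0.96708+0.624)/(1+0.96708×0.624) = 0.99228, so the speed is 0.992c.

0.992c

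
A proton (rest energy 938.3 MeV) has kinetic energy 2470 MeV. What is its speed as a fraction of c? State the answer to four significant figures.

γ = 1 + K/(mc²) = 1 + 2470/938.3 = 3.6324.
β = √(1 − 1/γ²) = √(1 − 0.0757901) = √0.9242099 = 0.9614.

0.9614c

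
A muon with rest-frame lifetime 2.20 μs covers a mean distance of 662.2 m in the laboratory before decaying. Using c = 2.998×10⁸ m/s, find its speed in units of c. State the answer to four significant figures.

0.7085c

Let x = d/(cτ) = 662.2 m / (2.998×10⁸ m/s × 2.200×10^-6 s) = 1.004. Since d = βγcτ, x = βγ = β/√(1−β²).
Solving: β² = x²/(1+x²) = 1.00802/2.00802 = 0.501997, so β = 0.7085.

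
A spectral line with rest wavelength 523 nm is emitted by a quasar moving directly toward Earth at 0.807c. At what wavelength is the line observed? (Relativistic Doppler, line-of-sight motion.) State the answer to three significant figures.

Relativistic Doppler for wavelength: λ_obs = λ_src · √((1−β)/(1+β)).
With β = 0.807: factor = √(0.193/1.807) = 0.32681.
λ_obs = 523 × 0.32681 = 171 nm.

171 nm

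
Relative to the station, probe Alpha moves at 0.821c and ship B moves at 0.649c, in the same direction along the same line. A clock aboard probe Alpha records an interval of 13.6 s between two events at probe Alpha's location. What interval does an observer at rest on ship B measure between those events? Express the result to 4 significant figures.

14.63 s

Transform probe Alpha's velocity into ship B's frame: (0.821 − 0.649)/(1 − 0.821·0.649) = 0.172/0.467171, so the relative speed is 0.36817c.
At |u| = 0.36817c, γ = (1 − 0.135549)^(−1/2) = 1.0755.
Probe Alpha's interval is proper; time dilation gives Δt_B = γΔτ = 1.0755 × 13.6 s = 14.63 s.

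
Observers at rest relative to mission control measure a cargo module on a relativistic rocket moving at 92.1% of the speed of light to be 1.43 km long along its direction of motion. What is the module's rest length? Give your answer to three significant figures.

Lorentz factor: γ = (1 − 0.848241)^(−1/2) = 2.567.
Proper length: L₀ = γ·L = 2.567 × 1.43 = 3.67 km.

3.67 km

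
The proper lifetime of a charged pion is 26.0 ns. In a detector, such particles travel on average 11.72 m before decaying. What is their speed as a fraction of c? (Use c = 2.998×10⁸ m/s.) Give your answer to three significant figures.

0.833c

Lab distance = (lab lifetime)·v = γτ·βc, so βγ = d/(cτ) = 11.72/(2.998×10⁸ × 2.600×10^-8) = 1.5036.
With βγ = 1.5036: γ² = 1 + (βγ)² = 3.26081, and β = (βγ)/γ = 1.5036/1.80577 = 0.833.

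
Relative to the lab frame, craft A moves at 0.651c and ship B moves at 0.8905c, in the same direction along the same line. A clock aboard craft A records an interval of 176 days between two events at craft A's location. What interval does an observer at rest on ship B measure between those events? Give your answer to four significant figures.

214.2 days

The velocity of craft A relative to ship B is (0.651 − 0.8905)c / (1 − 0.651×0.8905) = −0.56985c; relative speed 0.56985c.
γ for this relative speed: γ = 1/√(1 − 0.324729) = 1.2169.
The clock on craft A records proper time, so ship B measures Δt = γΔτ = 1.2169 × 176 = 214.2 days.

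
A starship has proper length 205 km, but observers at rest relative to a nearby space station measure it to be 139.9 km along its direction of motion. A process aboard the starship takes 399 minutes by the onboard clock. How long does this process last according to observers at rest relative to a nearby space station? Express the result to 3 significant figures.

585 minutes

Length contraction gives γ = L₀/L = 205/139.9 = 1.46533.
Δt = γΔτ = 1.46533 × 399 = 585 minutes.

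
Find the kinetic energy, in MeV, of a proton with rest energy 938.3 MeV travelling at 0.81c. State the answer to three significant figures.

γ = 1/√(1 − β²) = 1/√(1 − 0.6561) = 1/√0.3439 = 1/0.58643 = 1.70523.
Kinetic energy: K = (γ − 1)mc² = (1.70523 − 1) × 938.3 MeV = 0.70523 × 938.3 = 662 MeV.

662 MeV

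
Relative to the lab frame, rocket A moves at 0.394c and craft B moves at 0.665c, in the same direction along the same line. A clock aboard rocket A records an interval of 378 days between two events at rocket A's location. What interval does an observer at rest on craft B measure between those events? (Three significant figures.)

The velocity of rocket A relative to craft B is (0.394 − 0.665)c / (1 − 0.394×0.665) = −0.36721c; relative speed 0.36721c.
At |u| = 0.36721c, γ = (1 − 0.134843)^(−1/2) = 1.0751.
The clock on rocket A records proper time, so craft B measures Δt = γΔτ = 1.0751 × 378 = 406 days.

406 days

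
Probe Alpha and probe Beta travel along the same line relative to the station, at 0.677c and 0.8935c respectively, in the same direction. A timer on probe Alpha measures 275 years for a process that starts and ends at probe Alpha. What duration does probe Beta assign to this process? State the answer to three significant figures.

The velocity of probe Alpha relative to probe Beta is (0.677 − 0.8935)c / (1 − 0.677×0.8935) = −0.54796c; relative speed 0.54796c.
At |u| = 0.54796c, γ = (1 − 0.30026)^(−1/2) = 1.1955.
The clock on probe Alpha records proper time, so probe Beta measures Δt = γΔτ = 1.1955 × 275 = 329 years.

329 years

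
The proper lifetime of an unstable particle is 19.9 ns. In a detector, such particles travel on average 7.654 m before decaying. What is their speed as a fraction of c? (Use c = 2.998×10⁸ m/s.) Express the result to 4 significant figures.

0.7887c

Lab distance = (lab lifetime)·v = γτ·βc, so βγ = d/(cτ) = 7.654/(2.998×10⁸ × 1.990×10^-8) = 1.2829.
With βγ = 1.2829: γ² = 1 + (βγ)² = 2.64583, and β = (βγ)/γ = 1.2829/1.6266 = 0.7887.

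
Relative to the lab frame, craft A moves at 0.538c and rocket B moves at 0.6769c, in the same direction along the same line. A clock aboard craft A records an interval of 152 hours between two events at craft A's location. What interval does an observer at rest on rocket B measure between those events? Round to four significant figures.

The velocity of craft A relative to rocket B is (0.538 − 0.6769)c / (1 − 0.538×0.6769) = −0.21846c; relative speed 0.21846c.
At |u| = 0.21846c, γ = (1 − 0.0477248)^(−1/2) = 1.0248.
The clock on craft A records proper time, so rocket B measures Δt = γΔτ = 1.0248 × 152 = 155.8 hours.

155.8 hours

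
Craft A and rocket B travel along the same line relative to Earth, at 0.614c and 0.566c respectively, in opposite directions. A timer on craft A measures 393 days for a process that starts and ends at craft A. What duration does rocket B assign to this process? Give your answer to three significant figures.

814 days

Transform craft A's velocity into rocket B's frame: (0.614 + 0.566)/(1 + 0.614·0.566) = 1.18/1.347524, so the relative speed is 0.87568c.
γ for this relative speed: γ = 1/√(1 − 0.766815) = 2.0709.
Craft A's interval is proper; time dilation gives Δt_B = γΔτ = 2.0709 × 393 days = 814 days.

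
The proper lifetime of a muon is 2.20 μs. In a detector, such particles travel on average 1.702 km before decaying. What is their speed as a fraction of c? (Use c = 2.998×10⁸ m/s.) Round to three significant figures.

d = βγcτ ⇒ βγ = d/(cτ) = 1702 m / (659.56 m) = 2.5805.
β = (βγ)/√(1+(βγ)²) = 2.5805/√7.65898 = 0.932.

0.932c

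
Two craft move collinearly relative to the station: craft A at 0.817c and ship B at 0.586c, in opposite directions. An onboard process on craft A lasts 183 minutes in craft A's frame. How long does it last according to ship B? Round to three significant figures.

The velocity of craft A relative to ship B is (0.817 + 0.586)c / (1 + 0.817×0.586) = 0.94877c; relative speed 0.94877c.
At |u| = 0.94877c, γ = (1 − 0.900165)^(−1/2) = 3.1649.
The clock on craft A records proper time, so ship B measures Δt = γΔτ = 3.1649 × 183 = 579 minutes.

579 minutes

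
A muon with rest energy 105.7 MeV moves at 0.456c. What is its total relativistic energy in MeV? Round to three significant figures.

119 MeV

γ = 1/√(1 − β²) = 1/√(1 − 0.207936) = 1/√0.792064 = 1/0.88998 = 1.1236.
Total energy: E = γmc² = 1.1236 × 105.7 MeV = 119 MeV.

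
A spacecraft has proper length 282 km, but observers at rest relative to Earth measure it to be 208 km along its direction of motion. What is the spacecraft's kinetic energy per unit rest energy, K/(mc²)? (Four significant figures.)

γ = L₀/L = 282/208 = 1.35577.
Since K = (γ−1)mc², K/(mc²) = 1.35577 − 1 = 0.3558.

0.3558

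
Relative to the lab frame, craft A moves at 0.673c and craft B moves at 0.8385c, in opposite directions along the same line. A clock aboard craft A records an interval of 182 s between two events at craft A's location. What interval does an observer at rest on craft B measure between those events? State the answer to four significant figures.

The velocity of craft A relative to craft B is (0.673 + 0.8385)c / (1 + 0.673×0.8385) = 0.96624c; relative speed 0.96624c.
γ for this relative speed: γ = 1/√(1 − 0.93362) = 3.8813.
The clock on craft A records proper time, so craft B measures Δt = γΔτ = 3.8813 × 182 = 706.4 s.

706.4 s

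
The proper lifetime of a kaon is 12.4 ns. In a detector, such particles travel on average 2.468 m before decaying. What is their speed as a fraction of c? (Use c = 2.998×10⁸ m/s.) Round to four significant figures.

0.5531c

Let x = d/(cτ) = 2.468 m / (2.998×10⁸ m/s × 1.240×10^-8 s) = 0.66388. Since d = βγcτ, x = βγ = β/√(1−β²).
Solving: β² = x²/(1+x²) = 0.440737/1.440737 = 0.305911, so β = 0.5531.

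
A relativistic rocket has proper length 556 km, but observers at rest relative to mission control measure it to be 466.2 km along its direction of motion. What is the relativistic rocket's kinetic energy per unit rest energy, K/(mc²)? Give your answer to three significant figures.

From L = L₀/γ: γ = 556/466.2 = 1.19262.
K/(mc²) = γ − 1 = 1.19262 − 1 = 0.193.

0.193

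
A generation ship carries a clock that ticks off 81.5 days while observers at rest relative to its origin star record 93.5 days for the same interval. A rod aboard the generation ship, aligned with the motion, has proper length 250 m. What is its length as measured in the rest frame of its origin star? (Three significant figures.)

From Δt = γΔτ: γ = 93.5/81.5 = 1.14724.
L = L₀/γ = 250/1.14724 = 218 m.

218 m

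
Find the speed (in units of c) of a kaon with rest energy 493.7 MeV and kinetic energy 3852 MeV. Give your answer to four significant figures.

K = (γ−1)mc², so γ = 1 + 3852/493.7 = 8.8023.
Then v/c = √(1 − γ⁻²) = √(1 − 0.0129065) = √0.9870935 = 0.9935.

0.9935c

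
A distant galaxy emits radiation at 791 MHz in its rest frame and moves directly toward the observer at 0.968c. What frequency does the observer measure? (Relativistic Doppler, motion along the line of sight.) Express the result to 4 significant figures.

6203 MHz

Relativistic Doppler (source moving toward): f_obs = f_src · √((1+β)/(1−β)).
With β = 0.968: factor = √(1.968/0.032) = 7.8422.
f_obs = 791 × 7.8422 = 6203 MHz.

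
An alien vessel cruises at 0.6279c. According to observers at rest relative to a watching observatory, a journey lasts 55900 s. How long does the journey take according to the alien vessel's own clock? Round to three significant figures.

43500 s

Lorentz factor: γ = (1 − 0.39425841)^(−1/2) = 1.2849.
The moving clock records proper time: Δτ = Δt/γ = 55900/1.2849 = 43500 s.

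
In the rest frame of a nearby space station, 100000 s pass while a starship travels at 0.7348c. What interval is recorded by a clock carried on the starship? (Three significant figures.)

67800 s

Lorentz factor: γ = (1 − 0.53993104)^(−1/2) = 1.4743.
The moving clock records proper time: Δτ = Δt/γ = 100000/1.4743 = 67800 s.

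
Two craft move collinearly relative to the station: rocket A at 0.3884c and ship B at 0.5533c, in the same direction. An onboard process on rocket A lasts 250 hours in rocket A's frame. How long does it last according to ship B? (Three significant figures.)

Speed of rocket A in ship B's frame: u = (v_A − v_B)/(1 − v_A v_B/c²) = (0.3884 − 0.5533)/(1 − 0.3884×0.5533) = −0.1649/0.78509828 = −0.21004; |u| = 0.21004c.
γ for this relative speed: γ = 1/√(1 − 0.0441168) = 1.0228.
Rocket A's interval is proper; time dilation gives Δt_B = γΔτ = 1.0228 × 250 hours = 256 hours.

256 hours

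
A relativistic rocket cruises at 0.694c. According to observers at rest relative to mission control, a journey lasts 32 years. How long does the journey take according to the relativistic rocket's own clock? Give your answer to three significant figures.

23.0 years

γ = 1/√(1 − β²) = 1/√(1 − 0.481636) = 1/√0.518364 = 1/0.719975 = 1.3889.
The moving clock records proper time: Δτ = Δt/γ = 32/1.3889 = 23.0 years.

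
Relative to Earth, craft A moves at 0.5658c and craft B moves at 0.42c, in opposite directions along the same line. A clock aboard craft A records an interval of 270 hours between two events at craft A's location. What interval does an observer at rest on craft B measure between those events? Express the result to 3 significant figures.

447 hours

Transform craft A's velocity into craft B's frame: (0.5658 + 0.42)/(1 + 0.5658·0.42) = 0.9858/1.237636, so the relative speed is 0.79652c.
At |u| = 0.79652c, γ = (1 − 0.634444)^(−1/2) = 1.654.
Craft A's interval is proper; time dilation gives Δt_B = γΔτ = 1.654 × 270 hours = 447 hours.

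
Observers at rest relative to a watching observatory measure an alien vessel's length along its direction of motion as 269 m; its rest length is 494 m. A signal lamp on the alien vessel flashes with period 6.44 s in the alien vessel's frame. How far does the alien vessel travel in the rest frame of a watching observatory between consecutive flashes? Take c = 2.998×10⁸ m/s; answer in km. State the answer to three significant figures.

From L = L₀/γ: γ = 494/269 = 1.83643.
β = √(1 − 1/γ²) = 0.83874. Lab-frame period = γτ = 1.83643×6.44 s = 11.827 s. Distance = βc × γτ = 0.83874 × 2.998×10⁸ m/s × 11.827 s = 2.9739×10^9 m = 2.97×10^6 km.

2.97×10^6 km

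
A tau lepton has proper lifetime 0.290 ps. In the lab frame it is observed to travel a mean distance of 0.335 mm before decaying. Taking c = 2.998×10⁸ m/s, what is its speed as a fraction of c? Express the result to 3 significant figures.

0.968c

Let x = d/(cτ) = 3.350×10^-4 m / (2.998×10⁸ m/s × 2.900×10^-13 s) = 3.8531. Since d = βγcτ, x = βγ = β/√(1−β²).
Solving: β² = x²/(1+x²) = 14.8464/15.8464 = 0.936894, so β = 0.968.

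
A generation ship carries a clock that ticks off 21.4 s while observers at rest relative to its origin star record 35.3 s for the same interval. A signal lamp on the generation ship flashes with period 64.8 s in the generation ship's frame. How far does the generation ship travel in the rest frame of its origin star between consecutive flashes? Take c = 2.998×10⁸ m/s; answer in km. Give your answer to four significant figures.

From Δt = γΔτ: γ = 35.3/21.4 = 1.64953.
β = √(1 − 1/γ²) = 0.79529. Lab-frame period = γτ = 1.64953×64.8 s = 106.89 s. Distance = βc × γτ = 0.79529 × 2.998×10⁸ m/s × 106.89 s = 2.5486×10^10 m = 2.549×10^7 km.

2.549×10^7 km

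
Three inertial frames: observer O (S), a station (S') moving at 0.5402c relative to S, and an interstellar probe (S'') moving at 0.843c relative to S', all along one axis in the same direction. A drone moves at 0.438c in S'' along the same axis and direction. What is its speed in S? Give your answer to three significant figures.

0.980c

Apply u = (u'+v)/(1+u'v) twice. Drone in the station frame: (0.438+0.843)/(1+0.438·0.843) = 1.281/1.369234 = 0.93556c.
That velocity, transformed to the rest frame of observer O: (0.93556+0.5402)/(1+0.93556·0.5402) = 1.47576/1.505389512 = 0.98032c.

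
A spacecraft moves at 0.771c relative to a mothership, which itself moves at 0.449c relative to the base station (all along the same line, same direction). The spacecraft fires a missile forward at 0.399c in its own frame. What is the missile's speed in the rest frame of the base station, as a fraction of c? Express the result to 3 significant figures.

0.959c

Apply u = (u'+v)/(1+u'v) twice. Missile in the mothership frame: (0.399+0.771)/(1+0.399·0.771) = 1.17/1.307629 = 0.89475c.
That velocity, transformed to the rest frame of the base station: (0.89475+0.449)/(1+0.89475·0.449) = 1.34375/1.40174275 = 0.95863c.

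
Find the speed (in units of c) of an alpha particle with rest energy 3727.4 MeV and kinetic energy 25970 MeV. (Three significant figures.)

0.992c

K = (γ−1)mc², so γ = 1 + 25970/3727.4 = 7.9673.
Then v/c = √(1 − γ⁻²) = √(1 − 0.0157535) = √0.9842465 = 0.992.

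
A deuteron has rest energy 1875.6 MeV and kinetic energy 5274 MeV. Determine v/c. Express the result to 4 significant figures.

0.9650

γ = 1 + K/(mc²) = 1 + 5274/1875.6 = 3.8119.
β = √(1 − 1/γ²) = √(1 − 0.0688204) = √0.9311796 = 0.9650.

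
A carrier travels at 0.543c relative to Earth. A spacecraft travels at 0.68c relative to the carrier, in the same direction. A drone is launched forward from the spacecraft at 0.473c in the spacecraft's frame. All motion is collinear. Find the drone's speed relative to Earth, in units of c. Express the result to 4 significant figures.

First combine the drone and spacecraft (S''→S'): u₁ = (0.473 + 0.68)/(1 + 0.473×0.68) = 1.153/1.32164 = 0.8724.
Then combine with the carrier (S'→S): u = (0.8724 + 0.543)/(1 + 0.8724×0.543) = 1.4154/1.4737132 = 0.96043.

0.9604c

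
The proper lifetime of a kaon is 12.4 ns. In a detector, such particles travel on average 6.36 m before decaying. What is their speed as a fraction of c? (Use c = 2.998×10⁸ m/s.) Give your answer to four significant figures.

0.8633c

Lab distance = (lab lifetime)·v = γτ·βc, so βγ = d/(cτ) = 6.360/(2.998×10⁸ × 1.240×10^-8) = 1.7108.
With βγ = 1.7108: γ² = 1 + (βγ)² = 3.92684, and β = (βγ)/γ = 1.7108/1.98163 = 0.8633.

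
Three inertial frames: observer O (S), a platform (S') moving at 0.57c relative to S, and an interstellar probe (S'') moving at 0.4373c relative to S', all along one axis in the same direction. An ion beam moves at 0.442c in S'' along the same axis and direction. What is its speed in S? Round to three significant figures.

Compose velocities in two stages. Stage 1 (into S'): u₁ = (0.442+0.4373)/(1+0.442×0.4373) = 0.73687.
Stage 2 (into S): u = (0.73687+0.57)/(1+0.73687×0.57) = 0.92032, so the speed is 0.920c.

0.920c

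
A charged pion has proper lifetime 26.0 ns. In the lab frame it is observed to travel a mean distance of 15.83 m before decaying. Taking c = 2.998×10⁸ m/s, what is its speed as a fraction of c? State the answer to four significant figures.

d = βγcτ ⇒ βγ = d/(cτ) = 15.83 m / (7.7948 m) = 2.0308.
β = (βγ)/√(1+(βγ)²) = 2.0308/√5.12415 = 0.8971.

0.8971c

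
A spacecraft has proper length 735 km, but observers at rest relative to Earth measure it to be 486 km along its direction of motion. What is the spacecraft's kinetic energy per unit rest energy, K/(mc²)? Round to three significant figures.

Length contraction gives γ = L₀/L = 735/486 = 1.51235.
K/(mc²) = γ − 1 = 1.51235 − 1 = 0.512.

0.512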